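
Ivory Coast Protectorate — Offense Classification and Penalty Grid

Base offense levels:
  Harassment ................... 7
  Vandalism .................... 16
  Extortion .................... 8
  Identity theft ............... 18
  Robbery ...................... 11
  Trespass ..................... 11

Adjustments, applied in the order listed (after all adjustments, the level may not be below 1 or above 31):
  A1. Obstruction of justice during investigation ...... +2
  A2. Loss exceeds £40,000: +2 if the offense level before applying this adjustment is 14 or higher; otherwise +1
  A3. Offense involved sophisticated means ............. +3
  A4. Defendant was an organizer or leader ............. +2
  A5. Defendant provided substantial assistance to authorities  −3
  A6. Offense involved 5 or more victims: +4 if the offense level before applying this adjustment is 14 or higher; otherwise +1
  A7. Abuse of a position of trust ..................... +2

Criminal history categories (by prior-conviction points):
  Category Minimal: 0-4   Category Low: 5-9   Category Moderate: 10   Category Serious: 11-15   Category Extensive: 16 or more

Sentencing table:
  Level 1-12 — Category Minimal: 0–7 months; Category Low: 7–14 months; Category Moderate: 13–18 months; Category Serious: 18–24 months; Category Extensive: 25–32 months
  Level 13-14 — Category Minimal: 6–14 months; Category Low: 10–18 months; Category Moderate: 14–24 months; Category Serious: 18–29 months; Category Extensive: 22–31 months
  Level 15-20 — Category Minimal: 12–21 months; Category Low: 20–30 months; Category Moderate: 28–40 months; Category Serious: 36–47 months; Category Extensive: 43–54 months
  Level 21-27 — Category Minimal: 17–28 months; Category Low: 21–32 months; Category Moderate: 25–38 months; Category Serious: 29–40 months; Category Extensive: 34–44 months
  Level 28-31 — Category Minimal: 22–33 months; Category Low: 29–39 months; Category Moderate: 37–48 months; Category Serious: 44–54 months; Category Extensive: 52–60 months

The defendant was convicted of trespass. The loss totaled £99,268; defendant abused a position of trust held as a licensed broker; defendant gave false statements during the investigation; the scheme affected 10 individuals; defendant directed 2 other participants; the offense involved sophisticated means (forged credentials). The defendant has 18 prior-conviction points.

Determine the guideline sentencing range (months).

34-44 months

Base offense level for trespass: 11.
A1 applies: 11 + 2 = 13.
A2 applies (level before this adjustment is 13 < 14, so +1): 13 + 1 = 14.
A3 applies: 14 + 3 = 17.
A4 applies: 17 + 2 = 19.
A5 does not apply.
A6 applies (level before this adjustment is 19 ≥ 14, so +4): 19 + 4 = 23.
A7 applies: 23 + 2 = 25.
Final offense level: 25.
Criminal history: 18 prior points → Category Extensive (16+).
Level 25 falls in the 21-27 band.
Grid: Level 21-27 × Category Extensive = 34-44 months.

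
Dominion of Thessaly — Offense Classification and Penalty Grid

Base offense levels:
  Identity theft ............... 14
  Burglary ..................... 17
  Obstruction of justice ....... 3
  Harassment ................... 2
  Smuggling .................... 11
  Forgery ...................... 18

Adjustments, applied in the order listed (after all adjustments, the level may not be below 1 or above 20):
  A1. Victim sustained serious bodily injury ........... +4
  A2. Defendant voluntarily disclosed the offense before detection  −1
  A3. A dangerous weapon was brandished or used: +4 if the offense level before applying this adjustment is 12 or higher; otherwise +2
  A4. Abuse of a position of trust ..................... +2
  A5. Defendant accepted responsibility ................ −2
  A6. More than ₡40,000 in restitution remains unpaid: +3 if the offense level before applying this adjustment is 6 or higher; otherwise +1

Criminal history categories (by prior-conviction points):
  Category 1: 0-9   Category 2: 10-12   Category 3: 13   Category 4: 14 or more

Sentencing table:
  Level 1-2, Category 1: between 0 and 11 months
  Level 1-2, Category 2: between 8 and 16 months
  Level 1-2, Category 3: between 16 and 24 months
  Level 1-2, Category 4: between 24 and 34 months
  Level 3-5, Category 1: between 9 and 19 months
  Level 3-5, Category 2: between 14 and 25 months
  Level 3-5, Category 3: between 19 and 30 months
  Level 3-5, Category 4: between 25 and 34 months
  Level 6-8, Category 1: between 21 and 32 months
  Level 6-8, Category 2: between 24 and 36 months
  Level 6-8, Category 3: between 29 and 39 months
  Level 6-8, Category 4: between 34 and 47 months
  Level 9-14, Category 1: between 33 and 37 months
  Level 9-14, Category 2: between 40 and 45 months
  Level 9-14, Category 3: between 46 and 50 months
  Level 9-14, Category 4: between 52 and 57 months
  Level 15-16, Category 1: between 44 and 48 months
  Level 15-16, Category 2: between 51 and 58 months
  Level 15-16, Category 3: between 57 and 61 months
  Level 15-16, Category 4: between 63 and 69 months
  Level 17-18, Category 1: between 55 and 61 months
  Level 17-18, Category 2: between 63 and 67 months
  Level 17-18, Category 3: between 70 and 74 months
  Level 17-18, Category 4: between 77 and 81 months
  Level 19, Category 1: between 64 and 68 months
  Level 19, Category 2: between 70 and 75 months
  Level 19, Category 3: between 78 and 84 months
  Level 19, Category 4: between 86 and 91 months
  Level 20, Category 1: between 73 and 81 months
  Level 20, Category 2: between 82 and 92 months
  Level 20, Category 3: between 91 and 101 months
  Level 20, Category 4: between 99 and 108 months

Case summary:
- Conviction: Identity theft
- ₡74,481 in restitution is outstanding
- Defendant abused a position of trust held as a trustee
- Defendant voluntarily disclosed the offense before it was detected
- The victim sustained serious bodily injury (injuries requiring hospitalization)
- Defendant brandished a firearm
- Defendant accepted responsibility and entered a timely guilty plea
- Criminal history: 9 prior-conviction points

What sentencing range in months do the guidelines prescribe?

73-81 months

Base offense level for identity theft: 14.
A1 applies: 14 + 4 = 18.
A2 applies: 18 − 1 = 17.
A3 applies (level before this adjustment is 17 ≥ 12, so +4): 17 + 4 = 21.
A4 applies: 21 + 2 = 23.
A5 applies: 23 − 2 = 21.
A6 applies (level before this adjustment is 21 ≥ 6, so +3): 21 + 3 = 24.
Level 24 exceeds the maximum of 20; capped at 20.
Final offense level: 20.
Criminal history: 9 prior points → Category 1 (0-9).
Level 20 falls in the 20 band.
Grid: Level 20 × Category 1 = 73-81 months.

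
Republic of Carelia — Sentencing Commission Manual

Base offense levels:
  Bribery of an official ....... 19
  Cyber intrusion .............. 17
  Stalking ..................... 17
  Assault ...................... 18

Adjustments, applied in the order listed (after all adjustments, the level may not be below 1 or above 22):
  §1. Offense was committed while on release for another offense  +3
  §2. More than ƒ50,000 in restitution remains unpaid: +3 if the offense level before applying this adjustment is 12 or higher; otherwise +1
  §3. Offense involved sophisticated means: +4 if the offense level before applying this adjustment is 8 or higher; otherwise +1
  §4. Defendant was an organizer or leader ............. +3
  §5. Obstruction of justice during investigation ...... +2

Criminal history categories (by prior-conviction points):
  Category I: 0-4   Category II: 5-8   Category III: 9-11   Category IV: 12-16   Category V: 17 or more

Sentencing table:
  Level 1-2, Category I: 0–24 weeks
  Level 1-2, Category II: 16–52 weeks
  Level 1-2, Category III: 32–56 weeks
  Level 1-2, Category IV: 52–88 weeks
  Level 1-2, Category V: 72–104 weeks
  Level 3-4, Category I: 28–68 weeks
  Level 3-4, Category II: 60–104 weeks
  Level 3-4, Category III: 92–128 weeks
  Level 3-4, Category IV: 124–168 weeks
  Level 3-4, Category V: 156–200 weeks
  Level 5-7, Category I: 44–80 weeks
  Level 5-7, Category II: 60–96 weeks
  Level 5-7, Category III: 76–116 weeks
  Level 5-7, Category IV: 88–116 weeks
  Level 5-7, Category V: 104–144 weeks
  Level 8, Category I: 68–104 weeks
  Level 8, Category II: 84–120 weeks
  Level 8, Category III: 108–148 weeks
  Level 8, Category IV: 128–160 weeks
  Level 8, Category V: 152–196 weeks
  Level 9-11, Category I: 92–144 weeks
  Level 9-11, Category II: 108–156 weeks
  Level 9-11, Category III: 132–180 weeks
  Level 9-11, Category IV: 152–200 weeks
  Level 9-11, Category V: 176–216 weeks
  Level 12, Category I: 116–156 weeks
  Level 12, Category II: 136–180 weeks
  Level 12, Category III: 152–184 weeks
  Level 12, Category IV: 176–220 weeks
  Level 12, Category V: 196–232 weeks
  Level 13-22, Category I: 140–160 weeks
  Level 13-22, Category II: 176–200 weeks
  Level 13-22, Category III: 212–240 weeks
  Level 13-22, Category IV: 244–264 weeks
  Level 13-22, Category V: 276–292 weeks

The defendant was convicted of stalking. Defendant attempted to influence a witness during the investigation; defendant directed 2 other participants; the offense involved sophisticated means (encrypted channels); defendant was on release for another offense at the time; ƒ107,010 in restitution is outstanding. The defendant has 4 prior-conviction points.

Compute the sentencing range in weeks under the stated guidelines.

140-160 weeks

Base offense level for stalking: 17.
§1 applies: 17 + 3 = 20.
§2 applies (level before this adjustment is 20 ≥ 12, so +3): 20 + 3 = 23.
§3 applies (level before this adjustment is 23 ≥ 8, so +4): 23 + 4 = 27.
§4 applies: 27 + 3 = 30.
§5 applies: 30 + 2 = 32.
Level 32 exceeds the maximum of 22; capped at 22.
Final offense level: 22.
Criminal history: 4 prior points → Category I (0-4).
Level 22 falls in the 13-22 band.
Grid: Level 13-22 × Category I = 140-160 weeks.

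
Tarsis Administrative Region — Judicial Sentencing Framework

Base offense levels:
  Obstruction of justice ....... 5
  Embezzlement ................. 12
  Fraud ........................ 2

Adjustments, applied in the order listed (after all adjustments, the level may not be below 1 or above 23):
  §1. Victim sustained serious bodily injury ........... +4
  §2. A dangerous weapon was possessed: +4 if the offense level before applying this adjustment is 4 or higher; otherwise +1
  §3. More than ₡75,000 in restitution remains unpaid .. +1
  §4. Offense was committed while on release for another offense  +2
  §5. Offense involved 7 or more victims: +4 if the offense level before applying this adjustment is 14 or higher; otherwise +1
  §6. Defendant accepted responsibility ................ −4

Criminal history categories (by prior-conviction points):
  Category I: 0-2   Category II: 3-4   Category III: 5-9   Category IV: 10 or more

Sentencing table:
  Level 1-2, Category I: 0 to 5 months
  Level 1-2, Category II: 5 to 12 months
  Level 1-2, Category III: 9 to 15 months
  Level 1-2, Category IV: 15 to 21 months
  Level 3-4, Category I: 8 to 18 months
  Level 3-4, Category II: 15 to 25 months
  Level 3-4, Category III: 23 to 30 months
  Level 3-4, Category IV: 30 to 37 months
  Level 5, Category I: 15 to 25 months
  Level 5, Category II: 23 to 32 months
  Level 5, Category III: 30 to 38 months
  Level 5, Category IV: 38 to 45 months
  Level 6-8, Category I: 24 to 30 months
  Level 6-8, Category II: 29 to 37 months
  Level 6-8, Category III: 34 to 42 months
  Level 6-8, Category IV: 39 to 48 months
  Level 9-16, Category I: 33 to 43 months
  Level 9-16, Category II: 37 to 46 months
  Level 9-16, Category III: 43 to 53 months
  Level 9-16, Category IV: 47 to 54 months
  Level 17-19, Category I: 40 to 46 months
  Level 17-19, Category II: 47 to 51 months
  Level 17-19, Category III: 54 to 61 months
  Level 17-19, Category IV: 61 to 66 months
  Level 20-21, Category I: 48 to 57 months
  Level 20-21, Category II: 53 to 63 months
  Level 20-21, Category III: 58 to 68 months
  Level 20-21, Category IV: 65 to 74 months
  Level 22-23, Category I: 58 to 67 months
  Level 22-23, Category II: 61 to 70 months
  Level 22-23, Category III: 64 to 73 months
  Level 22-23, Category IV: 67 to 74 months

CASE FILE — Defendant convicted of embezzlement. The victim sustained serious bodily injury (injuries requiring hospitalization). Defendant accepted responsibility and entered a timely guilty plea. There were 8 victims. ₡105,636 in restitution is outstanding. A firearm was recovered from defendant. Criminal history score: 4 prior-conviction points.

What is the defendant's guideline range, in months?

Base offense level for embezzlement: 12.
§1 applies: 12 + 4 = 16.
§2 applies (level before this adjustment is 16 ≥ 4, so +4): 16 + 4 = 20.
§3 applies: 20 + 1 = 21.
§5 applies (level before this adjustment is 21 ≥ 14, so +4): 21 + 4 = 25.
§6 applies: 25 − 4 = 21.
Final offense level: 21.
Criminal history: 4 prior points → Category II (3-4).
Level 21 falls in the 20-21 band.
Grid: Level 20-21 × Category II = 53-63 months.

53-63 months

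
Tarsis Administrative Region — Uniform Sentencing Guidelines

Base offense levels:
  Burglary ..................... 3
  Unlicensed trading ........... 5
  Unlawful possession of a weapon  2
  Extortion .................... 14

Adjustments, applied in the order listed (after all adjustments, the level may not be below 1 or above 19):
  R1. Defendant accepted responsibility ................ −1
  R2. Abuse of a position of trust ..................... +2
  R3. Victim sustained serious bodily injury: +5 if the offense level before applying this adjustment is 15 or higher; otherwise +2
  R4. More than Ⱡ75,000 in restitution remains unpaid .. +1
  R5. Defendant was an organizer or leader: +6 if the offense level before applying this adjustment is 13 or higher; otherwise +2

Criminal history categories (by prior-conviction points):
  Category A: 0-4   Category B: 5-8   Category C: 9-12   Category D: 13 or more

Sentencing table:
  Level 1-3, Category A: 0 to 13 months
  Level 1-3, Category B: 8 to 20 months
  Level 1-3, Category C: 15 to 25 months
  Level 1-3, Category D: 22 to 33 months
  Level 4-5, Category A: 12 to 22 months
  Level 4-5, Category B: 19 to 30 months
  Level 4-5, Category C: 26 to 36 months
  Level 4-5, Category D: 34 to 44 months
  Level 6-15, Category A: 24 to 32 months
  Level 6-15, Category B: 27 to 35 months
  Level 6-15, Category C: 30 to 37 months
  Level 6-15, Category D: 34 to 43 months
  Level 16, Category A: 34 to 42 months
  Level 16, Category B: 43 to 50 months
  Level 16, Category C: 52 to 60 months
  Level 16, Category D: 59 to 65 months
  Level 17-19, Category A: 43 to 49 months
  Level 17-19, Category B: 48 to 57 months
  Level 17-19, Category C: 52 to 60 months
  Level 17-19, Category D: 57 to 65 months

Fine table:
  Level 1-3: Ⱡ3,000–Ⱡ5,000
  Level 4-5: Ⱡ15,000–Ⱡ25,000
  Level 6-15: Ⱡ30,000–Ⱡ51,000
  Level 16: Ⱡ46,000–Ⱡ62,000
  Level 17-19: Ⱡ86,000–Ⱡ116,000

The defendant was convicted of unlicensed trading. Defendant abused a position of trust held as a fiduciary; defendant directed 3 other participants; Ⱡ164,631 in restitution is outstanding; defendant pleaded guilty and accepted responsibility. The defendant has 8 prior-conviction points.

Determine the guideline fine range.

Ⱡ30,000–Ⱡ51,000

Base offense level for unlicensed trading: 5.
R1 applies: 5 − 1 = 4.
R2 applies: 4 + 2 = 6.
R4 applies: 6 + 1 = 7.
R5 applies (level before this adjustment is 7 < 13, so +2): 7 + 2 = 9.
Final offense level: 9.
Level 9 falls in the 6-15 band.
Fine table: Level 6-15 → Ⱡ30,000–Ⱡ51,000.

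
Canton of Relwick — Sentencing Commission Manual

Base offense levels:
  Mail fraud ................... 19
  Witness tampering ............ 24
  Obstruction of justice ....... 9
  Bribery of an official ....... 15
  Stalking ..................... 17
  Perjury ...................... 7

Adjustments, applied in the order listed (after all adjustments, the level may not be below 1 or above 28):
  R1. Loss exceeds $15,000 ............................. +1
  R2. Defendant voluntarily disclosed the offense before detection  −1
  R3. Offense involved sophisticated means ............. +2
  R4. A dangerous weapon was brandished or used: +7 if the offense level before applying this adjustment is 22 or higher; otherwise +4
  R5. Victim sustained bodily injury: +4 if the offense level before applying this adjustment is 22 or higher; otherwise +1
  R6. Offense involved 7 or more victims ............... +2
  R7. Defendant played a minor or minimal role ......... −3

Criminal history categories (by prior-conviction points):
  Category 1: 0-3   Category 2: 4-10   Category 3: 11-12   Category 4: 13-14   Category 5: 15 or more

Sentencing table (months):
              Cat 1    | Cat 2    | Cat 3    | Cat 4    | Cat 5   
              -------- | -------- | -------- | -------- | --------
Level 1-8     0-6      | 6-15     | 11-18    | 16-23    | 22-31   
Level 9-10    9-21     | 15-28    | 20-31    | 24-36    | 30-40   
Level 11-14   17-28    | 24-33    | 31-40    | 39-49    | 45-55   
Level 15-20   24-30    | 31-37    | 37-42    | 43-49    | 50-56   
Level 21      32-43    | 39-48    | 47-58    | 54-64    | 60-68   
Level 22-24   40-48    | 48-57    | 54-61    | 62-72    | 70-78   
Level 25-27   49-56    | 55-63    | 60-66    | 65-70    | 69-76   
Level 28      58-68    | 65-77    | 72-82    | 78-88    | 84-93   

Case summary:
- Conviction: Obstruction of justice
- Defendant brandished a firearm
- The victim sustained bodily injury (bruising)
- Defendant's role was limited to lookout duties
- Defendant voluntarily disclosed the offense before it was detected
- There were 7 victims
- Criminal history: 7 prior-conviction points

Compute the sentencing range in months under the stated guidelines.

Base offense level for obstruction of justice: 9.
R1 does not apply.
R2 applies: 9 − 1 = 8.
R4 applies (level before this adjustment is 8 < 22, so +4): 8 + 4 = 12.
R5 applies (level before this adjustment is 12 < 22, so +1): 12 + 1 = 13.
R6 applies: 13 + 2 = 15.
R7 applies: 15 − 3 = 12.
Final offense level: 12.
Criminal history: 7 prior points → Category 2 (4-10).
Level 12 falls in the 11-14 band.
Grid: Level 11-14 × Category 2 = 24-33 months.

24-33 months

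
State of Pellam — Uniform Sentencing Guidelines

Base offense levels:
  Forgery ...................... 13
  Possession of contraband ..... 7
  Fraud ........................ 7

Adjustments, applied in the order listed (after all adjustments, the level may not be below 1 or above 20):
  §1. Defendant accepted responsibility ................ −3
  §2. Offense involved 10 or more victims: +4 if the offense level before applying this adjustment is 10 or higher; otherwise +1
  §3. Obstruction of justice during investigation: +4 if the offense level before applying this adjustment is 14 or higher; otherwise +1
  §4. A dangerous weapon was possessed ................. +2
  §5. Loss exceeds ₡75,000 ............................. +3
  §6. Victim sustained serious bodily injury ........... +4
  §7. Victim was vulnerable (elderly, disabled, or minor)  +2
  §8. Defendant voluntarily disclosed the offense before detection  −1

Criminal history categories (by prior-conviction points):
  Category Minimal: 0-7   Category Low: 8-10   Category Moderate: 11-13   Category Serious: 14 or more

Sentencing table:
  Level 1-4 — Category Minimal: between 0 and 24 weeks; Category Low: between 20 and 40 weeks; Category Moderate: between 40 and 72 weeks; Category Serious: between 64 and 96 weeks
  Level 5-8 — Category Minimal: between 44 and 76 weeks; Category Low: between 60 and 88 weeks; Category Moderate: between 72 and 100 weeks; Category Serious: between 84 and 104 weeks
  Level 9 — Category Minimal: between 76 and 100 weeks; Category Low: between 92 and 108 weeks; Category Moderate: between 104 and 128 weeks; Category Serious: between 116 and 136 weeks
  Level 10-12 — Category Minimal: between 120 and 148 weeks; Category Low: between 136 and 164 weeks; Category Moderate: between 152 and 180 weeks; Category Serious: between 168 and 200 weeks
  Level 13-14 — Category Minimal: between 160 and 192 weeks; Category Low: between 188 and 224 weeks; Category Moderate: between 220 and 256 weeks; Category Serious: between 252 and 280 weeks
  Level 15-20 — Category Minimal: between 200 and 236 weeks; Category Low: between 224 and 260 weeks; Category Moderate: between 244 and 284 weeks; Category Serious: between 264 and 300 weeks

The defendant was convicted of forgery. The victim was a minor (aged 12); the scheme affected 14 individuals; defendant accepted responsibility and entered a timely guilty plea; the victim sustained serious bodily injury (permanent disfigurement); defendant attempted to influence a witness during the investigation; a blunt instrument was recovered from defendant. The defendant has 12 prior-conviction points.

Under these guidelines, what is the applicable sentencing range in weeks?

244-284 weeks

Base offense level for forgery: 13.
§1 applies: 13 − 3 = 10.
§2 applies (level before this adjustment is 10 ≥ 10, so +4): 10 + 4 = 14.
§3 applies (level before this adjustment is 14 ≥ 14, so +4): 14 + 4 = 18.
§4 applies: 18 + 2 = 20.
§5 does not apply.
§6 applies: 20 + 4 = 24.
§7 applies: 24 + 2 = 26.
§8 does not apply.
Level 26 exceeds the maximum of 20; capped at 20.
Final offense level: 20.
Criminal history: 12 prior points → Category Moderate (11-13).
Level 20 falls in the 15-20 band.
Grid: Level 15-20 × Category Moderate = 244-284 weeks.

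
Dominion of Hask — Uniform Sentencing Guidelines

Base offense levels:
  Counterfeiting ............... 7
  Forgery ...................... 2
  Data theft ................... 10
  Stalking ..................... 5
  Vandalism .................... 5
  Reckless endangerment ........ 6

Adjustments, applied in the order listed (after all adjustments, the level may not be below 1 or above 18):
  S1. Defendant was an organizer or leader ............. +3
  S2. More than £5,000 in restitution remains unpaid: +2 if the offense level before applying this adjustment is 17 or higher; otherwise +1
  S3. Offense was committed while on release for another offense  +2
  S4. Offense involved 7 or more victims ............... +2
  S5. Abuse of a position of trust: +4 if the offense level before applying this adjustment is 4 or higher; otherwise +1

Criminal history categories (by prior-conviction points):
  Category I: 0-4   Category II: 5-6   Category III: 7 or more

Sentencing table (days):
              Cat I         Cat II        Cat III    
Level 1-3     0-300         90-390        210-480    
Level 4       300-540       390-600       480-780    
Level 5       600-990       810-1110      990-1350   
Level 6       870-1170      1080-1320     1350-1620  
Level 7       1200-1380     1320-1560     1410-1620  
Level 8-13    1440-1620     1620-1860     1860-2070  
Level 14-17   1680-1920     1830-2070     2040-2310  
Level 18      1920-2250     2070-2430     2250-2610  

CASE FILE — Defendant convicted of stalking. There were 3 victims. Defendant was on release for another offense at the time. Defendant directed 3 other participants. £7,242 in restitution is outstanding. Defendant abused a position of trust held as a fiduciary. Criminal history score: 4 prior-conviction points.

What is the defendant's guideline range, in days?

1680-1920 days

Base offense level for stalking: 5.
S1 applies: 5 + 3 = 8.
S2 applies (level before this adjustment is 8 < 17, so +1): 8 + 1 = 9.
S3 applies: 9 + 2 = 11.
S5 applies (level before this adjustment is 11 ≥ 4, so +4): 11 + 4 = 15.
Final offense level: 15.
Criminal history: 4 prior points → Category I (0-4).
Level 15 falls in the 14-17 band.
Grid: Level 14-17 × Category I = 1680-1920 days.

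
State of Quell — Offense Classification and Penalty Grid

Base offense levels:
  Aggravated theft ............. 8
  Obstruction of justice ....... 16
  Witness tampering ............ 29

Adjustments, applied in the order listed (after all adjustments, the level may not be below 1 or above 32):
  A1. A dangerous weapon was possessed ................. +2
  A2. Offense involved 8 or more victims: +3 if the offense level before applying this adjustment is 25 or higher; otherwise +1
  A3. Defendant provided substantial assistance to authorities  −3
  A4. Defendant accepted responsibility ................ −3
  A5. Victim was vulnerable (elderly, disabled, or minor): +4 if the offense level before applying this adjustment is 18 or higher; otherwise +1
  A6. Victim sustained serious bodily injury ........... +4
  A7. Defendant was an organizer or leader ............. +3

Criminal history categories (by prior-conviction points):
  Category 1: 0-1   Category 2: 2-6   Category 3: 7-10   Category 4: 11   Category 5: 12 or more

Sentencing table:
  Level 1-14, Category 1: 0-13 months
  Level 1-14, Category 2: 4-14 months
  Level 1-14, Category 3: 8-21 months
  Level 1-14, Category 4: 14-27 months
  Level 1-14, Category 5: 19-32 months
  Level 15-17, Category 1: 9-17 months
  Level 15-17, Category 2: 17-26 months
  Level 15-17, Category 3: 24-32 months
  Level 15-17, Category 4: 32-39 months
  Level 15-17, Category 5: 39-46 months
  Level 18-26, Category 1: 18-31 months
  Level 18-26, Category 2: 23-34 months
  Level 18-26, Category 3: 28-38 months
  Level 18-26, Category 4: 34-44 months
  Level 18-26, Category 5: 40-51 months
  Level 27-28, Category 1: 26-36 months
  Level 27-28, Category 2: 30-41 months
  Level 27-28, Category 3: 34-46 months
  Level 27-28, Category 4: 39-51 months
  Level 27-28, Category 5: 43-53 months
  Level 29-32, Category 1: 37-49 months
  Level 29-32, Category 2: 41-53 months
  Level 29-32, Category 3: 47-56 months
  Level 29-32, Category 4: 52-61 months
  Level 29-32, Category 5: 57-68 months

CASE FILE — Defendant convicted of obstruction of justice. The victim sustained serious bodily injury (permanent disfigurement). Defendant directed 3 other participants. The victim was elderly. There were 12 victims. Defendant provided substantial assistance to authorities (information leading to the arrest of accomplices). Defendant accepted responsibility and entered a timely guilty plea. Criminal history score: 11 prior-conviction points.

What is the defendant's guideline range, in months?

Base offense level for obstruction of justice: 16.
A2 applies (level before this adjustment is 16 < 25, so +1): 16 + 1 = 17.
A3 applies: 17 − 3 = 14.
A4 applies: 14 − 3 = 11.
A5 applies (level before this adjustment is 11 < 18, so +1): 11 + 1 = 12.
A6 applies: 12 + 4 = 16.
A7 applies: 16 + 3 = 19.
Final offense level: 19.
Criminal history: 11 prior points → Category 4 (11).
Level 19 falls in the 18-26 band.
Grid: Level 18-26 × Category 4 = 34-44 months.

34-44 months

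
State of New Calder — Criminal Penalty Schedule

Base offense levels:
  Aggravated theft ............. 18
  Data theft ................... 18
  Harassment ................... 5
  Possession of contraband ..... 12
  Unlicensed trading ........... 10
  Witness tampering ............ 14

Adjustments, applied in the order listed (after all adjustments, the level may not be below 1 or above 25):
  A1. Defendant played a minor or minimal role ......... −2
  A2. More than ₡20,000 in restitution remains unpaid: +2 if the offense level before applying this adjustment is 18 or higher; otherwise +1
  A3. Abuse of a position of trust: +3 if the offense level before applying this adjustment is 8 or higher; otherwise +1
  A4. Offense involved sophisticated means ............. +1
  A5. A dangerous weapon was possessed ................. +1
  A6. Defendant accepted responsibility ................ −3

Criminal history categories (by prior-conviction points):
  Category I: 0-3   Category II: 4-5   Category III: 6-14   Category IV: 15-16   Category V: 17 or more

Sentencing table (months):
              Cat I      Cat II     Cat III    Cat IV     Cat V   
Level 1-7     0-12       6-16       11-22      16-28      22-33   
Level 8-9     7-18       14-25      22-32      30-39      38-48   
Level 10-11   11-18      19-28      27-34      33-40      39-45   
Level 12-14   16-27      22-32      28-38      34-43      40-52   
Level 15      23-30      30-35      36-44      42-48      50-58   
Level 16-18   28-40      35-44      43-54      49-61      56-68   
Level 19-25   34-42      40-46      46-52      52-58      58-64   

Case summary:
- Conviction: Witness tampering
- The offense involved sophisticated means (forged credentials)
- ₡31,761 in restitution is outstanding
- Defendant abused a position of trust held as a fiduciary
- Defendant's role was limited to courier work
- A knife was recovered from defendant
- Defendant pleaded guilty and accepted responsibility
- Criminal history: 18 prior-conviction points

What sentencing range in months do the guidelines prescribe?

Base offense level for witness tampering: 14.
A1 applies: 14 − 2 = 12.
A2 applies (level before this adjustment is 12 < 18, so +1): 12 + 1 = 13.
A3 applies (level before this adjustment is 13 ≥ 8, so +3): 13 + 3 = 16.
A4 applies: 16 + 1 = 17.
A5 applies: 17 + 1 = 18.
A6 applies: 18 − 3 = 15.
Final offense level: 15.
Criminal history: 18 prior points → Category V (17+).
Level 15 falls in the 15 band.
Grid: Level 15 × Category V = 50-58 months.

50-58 months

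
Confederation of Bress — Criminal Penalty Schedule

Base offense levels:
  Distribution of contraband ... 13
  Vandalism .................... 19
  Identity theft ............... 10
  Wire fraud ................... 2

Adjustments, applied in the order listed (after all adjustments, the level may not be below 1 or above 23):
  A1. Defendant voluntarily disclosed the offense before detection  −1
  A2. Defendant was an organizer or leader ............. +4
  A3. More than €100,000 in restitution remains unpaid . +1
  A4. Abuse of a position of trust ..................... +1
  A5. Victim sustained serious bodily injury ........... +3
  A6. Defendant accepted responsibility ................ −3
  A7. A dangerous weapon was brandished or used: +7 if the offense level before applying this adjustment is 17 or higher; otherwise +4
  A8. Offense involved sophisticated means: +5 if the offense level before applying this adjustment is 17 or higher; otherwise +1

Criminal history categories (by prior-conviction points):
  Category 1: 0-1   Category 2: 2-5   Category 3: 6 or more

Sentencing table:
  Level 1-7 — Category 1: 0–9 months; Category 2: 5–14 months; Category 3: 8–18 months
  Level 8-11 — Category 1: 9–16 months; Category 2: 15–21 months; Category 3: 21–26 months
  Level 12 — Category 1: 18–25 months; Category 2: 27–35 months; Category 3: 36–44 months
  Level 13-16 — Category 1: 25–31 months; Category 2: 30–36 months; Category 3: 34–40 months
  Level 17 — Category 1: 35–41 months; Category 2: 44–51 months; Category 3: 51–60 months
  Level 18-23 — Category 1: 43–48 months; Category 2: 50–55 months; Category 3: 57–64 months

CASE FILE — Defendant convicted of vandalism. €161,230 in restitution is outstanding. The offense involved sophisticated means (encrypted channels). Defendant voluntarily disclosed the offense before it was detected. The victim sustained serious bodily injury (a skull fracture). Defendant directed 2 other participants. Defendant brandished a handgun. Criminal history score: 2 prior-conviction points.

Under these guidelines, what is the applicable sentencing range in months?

50-55 months

Base offense level for vandalism: 19.
A1 applies: 19 − 1 = 18.
A2 applies: 18 + 4 = 22.
A3 applies: 22 + 1 = 23.
A5 applies: 23 + 3 = 26.
A7 applies (level before this adjustment is 26 ≥ 17, so +7): 26 + 7 = 33.
A8 applies (level before this adjustment is 33 ≥ 17, so +5): 33 + 5 = 38.
Level 38 exceeds the maximum of 23; capped at 23.
Final offense level: 23.
Criminal history: 2 prior points → Category 2 (2-5).
Level 23 falls in the 18-23 band.
Grid: Level 18-23 × Category 2 = 50-55 months.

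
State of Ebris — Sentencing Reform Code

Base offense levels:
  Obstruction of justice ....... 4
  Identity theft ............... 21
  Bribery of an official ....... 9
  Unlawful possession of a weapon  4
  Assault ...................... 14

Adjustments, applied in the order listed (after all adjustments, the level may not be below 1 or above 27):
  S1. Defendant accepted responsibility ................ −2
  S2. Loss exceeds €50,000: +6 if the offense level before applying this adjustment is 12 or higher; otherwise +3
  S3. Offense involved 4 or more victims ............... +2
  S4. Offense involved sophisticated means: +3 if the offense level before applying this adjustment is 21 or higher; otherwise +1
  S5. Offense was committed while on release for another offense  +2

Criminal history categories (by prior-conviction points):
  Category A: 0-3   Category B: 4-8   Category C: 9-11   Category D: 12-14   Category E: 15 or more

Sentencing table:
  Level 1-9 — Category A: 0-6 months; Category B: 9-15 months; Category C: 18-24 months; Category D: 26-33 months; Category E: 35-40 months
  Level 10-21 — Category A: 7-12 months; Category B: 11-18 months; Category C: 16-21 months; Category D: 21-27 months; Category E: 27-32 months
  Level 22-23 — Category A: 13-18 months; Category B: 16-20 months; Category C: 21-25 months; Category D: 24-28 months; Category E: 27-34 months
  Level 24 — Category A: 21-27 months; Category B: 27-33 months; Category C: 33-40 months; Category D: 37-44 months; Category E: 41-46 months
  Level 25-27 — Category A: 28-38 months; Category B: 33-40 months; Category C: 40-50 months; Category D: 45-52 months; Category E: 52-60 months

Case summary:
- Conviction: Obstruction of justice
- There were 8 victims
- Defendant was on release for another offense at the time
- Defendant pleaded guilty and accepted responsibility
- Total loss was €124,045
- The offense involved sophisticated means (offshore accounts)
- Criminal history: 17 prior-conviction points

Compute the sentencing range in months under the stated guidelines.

Base offense level for obstruction of justice: 4.
S1 applies: 4 − 2 = 2.
S2 applies (level before this adjustment is 2 < 12, so +3): 2 + 3 = 5.
S3 applies: 5 + 2 = 7.
S4 applies (level before this adjustment is 7 < 21, so +1): 7 + 1 = 8.
S5 applies: 8 + 2 = 10.
Final offense level: 10.
Criminal history: 17 prior points → Category E (15+).
Level 10 falls in the 10-21 band.
Grid: Level 10-21 × Category E = 27-32 months.

27-32 months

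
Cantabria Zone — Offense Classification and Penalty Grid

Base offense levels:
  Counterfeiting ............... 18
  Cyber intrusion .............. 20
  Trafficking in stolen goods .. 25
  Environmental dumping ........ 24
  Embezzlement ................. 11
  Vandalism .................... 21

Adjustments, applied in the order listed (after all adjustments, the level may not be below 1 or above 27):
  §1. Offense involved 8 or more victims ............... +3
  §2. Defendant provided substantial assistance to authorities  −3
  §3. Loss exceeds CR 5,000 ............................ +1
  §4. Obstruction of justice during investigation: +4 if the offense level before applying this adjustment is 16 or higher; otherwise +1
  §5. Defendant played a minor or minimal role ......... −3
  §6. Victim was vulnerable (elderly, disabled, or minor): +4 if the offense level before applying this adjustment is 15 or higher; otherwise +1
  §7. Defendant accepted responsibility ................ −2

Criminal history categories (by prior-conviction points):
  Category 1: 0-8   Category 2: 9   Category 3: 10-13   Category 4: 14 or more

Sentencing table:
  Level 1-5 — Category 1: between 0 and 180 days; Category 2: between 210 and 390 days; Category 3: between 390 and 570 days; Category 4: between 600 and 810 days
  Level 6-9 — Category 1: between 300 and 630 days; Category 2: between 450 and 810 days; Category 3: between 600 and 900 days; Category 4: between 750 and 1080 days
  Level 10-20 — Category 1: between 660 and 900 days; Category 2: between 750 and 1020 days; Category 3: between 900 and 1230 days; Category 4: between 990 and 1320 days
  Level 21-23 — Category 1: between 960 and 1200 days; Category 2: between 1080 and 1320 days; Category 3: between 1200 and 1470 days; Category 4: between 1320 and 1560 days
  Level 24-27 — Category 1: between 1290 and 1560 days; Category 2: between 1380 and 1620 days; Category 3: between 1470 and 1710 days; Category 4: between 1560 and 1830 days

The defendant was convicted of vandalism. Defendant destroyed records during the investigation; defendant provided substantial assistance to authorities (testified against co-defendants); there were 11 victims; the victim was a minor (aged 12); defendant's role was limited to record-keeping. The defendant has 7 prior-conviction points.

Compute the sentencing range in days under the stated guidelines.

Base offense level for vandalism: 21.
§1 applies: 21 + 3 = 24.
§2 applies: 24 − 3 = 21.
§4 applies (level before this adjustment is 21 ≥ 16, so +4): 21 + 4 = 25.
§5 applies: 25 − 3 = 22.
§6 applies (level before this adjustment is 22 ≥ 15, so +4): 22 + 4 = 26.
Final offense level: 26.
Criminal history: 7 prior points → Category 1 (0-8).
Level 26 falls in the 24-27 band.
Grid: Level 24-27 × Category 1 = 1290-1560 days.

1290-1560 days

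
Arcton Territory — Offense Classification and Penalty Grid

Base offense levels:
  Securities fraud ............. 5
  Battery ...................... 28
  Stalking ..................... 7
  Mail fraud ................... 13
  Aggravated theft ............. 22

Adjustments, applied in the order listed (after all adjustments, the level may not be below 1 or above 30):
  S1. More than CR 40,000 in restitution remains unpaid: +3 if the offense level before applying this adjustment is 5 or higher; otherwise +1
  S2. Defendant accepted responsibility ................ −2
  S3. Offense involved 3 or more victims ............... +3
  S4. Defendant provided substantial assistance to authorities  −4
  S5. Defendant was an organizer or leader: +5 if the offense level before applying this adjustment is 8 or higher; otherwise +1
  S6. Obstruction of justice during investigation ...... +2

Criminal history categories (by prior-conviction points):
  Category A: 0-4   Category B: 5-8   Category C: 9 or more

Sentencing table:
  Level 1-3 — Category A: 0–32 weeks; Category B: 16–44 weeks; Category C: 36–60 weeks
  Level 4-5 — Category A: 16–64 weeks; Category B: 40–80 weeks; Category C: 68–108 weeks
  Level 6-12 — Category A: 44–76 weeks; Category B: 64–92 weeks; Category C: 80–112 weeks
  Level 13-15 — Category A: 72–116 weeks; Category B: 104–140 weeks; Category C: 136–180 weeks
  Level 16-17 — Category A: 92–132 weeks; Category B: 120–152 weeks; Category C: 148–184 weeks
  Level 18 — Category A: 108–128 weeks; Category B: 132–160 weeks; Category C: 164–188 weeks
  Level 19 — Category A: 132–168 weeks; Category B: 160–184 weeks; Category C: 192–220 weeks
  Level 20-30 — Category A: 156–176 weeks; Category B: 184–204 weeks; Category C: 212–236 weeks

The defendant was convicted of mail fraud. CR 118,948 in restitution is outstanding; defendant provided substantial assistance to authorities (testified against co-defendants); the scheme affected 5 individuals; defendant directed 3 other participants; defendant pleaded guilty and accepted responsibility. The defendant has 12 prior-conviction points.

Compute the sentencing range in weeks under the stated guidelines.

Base offense level for mail fraud: 13.
S1 applies (level before this adjustment is 13 ≥ 5, so +3): 13 + 3 = 16.
S2 applies: 16 − 2 = 14.
S3 applies: 14 + 3 = 17.
S4 applies: 17 − 4 = 13.
S5 applies (level before this adjustment is 13 ≥ 8, so +5): 13 + 5 = 18.
Final offense level: 18.
Criminal history: 12 prior points → Category C (9+).
Level 18 falls in the 18 band.
Grid: Level 18 × Category C = 164-188 weeks.

164-188 weeks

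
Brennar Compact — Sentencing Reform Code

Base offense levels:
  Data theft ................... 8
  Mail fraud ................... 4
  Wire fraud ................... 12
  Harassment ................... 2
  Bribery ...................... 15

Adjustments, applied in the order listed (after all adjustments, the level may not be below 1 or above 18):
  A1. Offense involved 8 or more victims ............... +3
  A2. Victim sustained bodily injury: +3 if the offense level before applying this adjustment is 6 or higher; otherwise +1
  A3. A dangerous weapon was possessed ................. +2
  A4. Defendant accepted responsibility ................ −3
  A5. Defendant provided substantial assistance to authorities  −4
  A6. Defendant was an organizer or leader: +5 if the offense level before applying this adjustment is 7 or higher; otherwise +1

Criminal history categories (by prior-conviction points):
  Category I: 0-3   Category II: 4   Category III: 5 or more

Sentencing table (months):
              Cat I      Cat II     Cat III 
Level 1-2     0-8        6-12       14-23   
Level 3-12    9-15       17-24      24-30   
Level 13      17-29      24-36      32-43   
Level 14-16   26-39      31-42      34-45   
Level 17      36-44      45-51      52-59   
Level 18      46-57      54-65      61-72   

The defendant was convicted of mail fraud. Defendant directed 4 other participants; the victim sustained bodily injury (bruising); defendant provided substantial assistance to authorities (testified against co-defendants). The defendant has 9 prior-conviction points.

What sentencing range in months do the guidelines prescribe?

Base offense level for mail fraud: 4.
A2 applies (level before this adjustment is 4 < 6, so +1): 4 + 1 = 5.
A4 does not apply.
A5 applies: 5 − 4 = 1.
A6 applies (level before this adjustment is 1 < 7, so +1): 1 + 1 = 2.
Final offense level: 2.
Criminal history: 9 prior points → Category III (5+).
Level 2 falls in the 1-2 band.
Grid: Level 1-2 × Category III = 14-23 months.

14-23 months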